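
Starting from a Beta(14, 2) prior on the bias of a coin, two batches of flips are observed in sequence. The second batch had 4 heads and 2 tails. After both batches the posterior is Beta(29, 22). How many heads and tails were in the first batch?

11 heads and 18 tails

Because Beta–binomial updating is additive in the counts, the combined data contributed (α_post−α_prior, β_post−β_prior) successes and failures.
Total across both batches: 29−14=15 heads, 22−2=20 tails.
Subtract the second batch: 15−4=11 heads and 20−2=18 tails.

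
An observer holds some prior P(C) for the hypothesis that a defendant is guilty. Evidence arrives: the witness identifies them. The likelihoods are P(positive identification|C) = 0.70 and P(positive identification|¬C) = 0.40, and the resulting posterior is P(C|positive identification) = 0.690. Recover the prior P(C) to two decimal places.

P(C) = 0.56

In odds form, posterior odds = prior odds × likelihood ratio, so prior odds = posterior odds ÷ LR.
Posterior odds = 0.690/(1−0.690) = 2.2258. LR = 0.70/0.40 = 1.7500.
Prior odds = 2.2258/1.7500 = 1.2719, so P(C) = 1.2719/(1+1.2719) ≈ 0.56.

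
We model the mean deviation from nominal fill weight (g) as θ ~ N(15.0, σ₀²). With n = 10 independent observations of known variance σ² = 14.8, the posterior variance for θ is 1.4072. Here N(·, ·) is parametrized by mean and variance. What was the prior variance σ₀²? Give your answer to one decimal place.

For the Normal–Normal model with known σ², precisions add: τ_n = τ₀ + n/σ².
So 1/σ₀² = 1/1.4072 − 10/14.8 = 0.710631 − 0.675676 = 0.034955.
Hence σ₀² = 1/0.034955 ≈ 28.6.

σ₀² = 28.6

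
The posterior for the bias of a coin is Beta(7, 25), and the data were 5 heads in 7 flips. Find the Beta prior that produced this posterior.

A Beta(a, b) prior with s successes and f failures in binomial data gives a Beta(a+s, b+f) posterior.
So a = 7 − 5 = 2 and b = 25 − 2 = 23.

Beta(2, 23)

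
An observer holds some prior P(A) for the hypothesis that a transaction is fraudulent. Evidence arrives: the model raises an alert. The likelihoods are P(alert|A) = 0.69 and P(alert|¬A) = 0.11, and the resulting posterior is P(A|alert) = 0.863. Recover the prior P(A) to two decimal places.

P(A) = 0.50

Bayes' rule in odds form gives O(A|E) = O(A)·[P(E|A)/P(E|¬A)], hence O(A) = O(A|E)/LR.
Posterior odds = 0.863/(1−0.863) = 6.2993. LR = 0.69/0.11 = 6.2727.
Prior odds = 6.2993/6.2727 = 1.0042, so P(A) = 1.0042/(1+1.0042) ≈ 0.50.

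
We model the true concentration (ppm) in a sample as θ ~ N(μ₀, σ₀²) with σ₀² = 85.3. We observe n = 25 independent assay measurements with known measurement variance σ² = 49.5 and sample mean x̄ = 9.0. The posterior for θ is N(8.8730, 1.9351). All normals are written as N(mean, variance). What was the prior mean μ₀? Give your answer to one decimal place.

μ₀ = 3.4

With known observation variance, the Normal–Normal posterior has precision τ_n = τ₀ + n/σ² and mean μ_n = (τ₀μ₀ + (n/σ²)x̄)/τ_n.
Here τ₀ = 1/85.3 = 0.011723 and τ_data = 25/49.5 = 0.505051, so τ_n = 0.516774.
Rearranging for μ₀: μ₀ = (μ_n·τ_n − τ_data·x̄)/τ₀ = (8.8730·0.516774 − 0.505051·9.0) / 0.011723 = 0.039877/0.011723 ≈ 3.4.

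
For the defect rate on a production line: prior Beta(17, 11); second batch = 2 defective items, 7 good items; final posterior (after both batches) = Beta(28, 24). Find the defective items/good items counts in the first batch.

9 defective items and 6 good items

Sequential conjugate updates are equivalent to a single update on the pooled data, so total successes = posterior α − prior α and total failures = posterior β − prior β.
Total across both batches: 28−17=11 defective items, 24−11=13 good items.
Subtract the second batch: 11−2=9 defective items and 13−7=6 good items.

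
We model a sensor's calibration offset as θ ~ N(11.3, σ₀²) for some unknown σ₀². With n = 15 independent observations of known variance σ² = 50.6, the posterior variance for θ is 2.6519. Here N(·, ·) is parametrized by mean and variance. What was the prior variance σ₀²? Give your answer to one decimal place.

σ₀² = 12.4

For the Normal–Normal model with known σ², precisions add: τ_n = τ₀ + n/σ².
So 1/σ₀² = 1/2.6519 − 15/50.6 = 0.377088 − 0.296443 = 0.080645.
Hence σ₀² = 1/0.080645 ≈ 12.4.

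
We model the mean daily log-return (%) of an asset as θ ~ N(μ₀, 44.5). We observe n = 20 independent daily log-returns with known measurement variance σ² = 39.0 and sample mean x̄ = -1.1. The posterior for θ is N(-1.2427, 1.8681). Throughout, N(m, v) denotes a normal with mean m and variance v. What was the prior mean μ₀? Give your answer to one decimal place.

The posterior mean is a precision-weighted average: μ_n = (τ₀μ₀ + τ_data·x̄)/(τ₀+τ_data), with τ₀=1/σ₀² and τ_data=n/σ².
Here τ₀ = 1/44.5 = 0.022472 and τ_data = 20/39.0 = 0.512821, so τ_n = 0.535293.
Rearranging for μ₀: μ₀ = (μ_n·τ_n − τ_data·x̄)/τ₀ = (-1.2427·0.535293 − 0.512821·-1.1) / 0.022472 = -0.101106/0.022472 ≈ -4.5.

μ₀ = -4.5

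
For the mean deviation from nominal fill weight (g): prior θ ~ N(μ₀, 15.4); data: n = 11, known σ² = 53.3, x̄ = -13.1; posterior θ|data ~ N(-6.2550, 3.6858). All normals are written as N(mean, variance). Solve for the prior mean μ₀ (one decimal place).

μ₀ = 15.5

The posterior mean is a precision-weighted average: μ_n = (τ₀μ₀ + τ_data·x̄)/(τ₀+τ_data), with τ₀=1/σ₀² and τ_data=n/σ².
Here τ₀ = 1/15.4 = 0.064935 and τ_data = 11/53.3 = 0.206379, so τ_n = 0.271314.
Rearranging for μ₀: μ₀ = (μ_n·τ_n − τ_data·x̄)/τ₀ = (-6.2550·0.271314 − 0.206379·-13.1) / 0.064935 = 1.006496/0.064935 ≈ 15.5.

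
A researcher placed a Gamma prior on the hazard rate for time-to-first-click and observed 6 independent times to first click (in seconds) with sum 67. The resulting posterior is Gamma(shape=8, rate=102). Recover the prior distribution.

For an exponential likelihood with a Gamma(α, β) prior on the rate, n observations with total T give posterior Gamma(α+n, β+T).
So α = 8 − 6 = 2 and β = 102 − 67 = 35.

Gamma(shape=2, rate=35)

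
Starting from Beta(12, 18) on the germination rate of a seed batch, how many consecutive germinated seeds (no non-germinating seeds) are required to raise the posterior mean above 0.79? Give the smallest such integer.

k = 56

After k germinated seeds and 0 non-germinating seeds the posterior is Beta(12+k, 18), with mean (12+k)/(12+18+k).
Set (12+k)/(30+k) > 0.79 and solve: k > (0.79·30 − 12)/(1 − 0.79) = 55.714.
The smallest integer exceeding 55.714 is 56.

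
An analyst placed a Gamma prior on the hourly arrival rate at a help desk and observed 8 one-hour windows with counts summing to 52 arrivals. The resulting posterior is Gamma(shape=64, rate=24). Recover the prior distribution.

A Gamma(α, β) prior (rate parametrization) on a Poisson rate with n observations summing to S gives posterior Gamma(α+S, β+n).
So α = 64 − 52 = 12 and β = 24 − 8 = 16.

Gamma(shape=12, rate=16)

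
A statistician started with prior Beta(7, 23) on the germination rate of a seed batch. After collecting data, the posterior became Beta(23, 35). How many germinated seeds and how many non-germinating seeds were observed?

Under Beta–binomial conjugacy the posterior parameters are (a+s, b+f).
Match parameters: s=23−7=16, f=35−23=12.

16 germinated seeds and 12 non-germinating seeds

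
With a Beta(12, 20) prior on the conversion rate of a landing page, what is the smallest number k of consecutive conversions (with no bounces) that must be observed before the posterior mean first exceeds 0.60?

After k conversions and 0 bounces the posterior is Beta(12+k, 20), with mean (12+k)/(12+20+k).
Set (12+k)/(32+k) > 0.60 and solve: k > (0.60·32 − 12)/(1 − 0.60) = 18.000.
The smallest integer exceeding 18.000 is 19.

k = 19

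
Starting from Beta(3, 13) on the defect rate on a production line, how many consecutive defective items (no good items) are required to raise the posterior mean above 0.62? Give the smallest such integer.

k = 19

After k defective items and 0 good items the posterior is Beta(3+k, 13), with mean (3+k)/(3+13+k).
Set (3+k)/(16+k) > 0.62 and solve: k > (0.62·16 − 3)/(1 − 0.62) = 18.211.
The smallest integer exceeding 18.211 is 19, and checking k=19: (22)/(35) = 0.6286 > 0.62.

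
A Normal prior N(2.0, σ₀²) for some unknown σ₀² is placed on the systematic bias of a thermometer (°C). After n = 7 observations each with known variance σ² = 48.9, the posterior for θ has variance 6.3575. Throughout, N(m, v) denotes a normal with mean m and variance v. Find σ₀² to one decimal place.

For the Normal–Normal model with known σ², precisions add: τ_n = τ₀ + n/σ².
So 1/σ₀² = 1/6.3575 − 7/48.9 = 0.157295 − 0.143149 = 0.014146.
Hence σ₀² = 1/0.014146 ≈ 70.7.

σ₀² = 70.7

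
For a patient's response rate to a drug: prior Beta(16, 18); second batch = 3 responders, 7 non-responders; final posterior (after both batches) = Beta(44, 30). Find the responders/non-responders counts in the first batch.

25 responders and 5 non-responders

Because Beta–binomial updating is additive in the counts, the combined data contributed (α_post−α_prior, β_post−β_prior) successes and failures.
Total across both batches: 44−16=28 responders, 30−18=12 non-responders.
Subtract the second batch: 28−3=25 responders and 12−7=5 non-responders.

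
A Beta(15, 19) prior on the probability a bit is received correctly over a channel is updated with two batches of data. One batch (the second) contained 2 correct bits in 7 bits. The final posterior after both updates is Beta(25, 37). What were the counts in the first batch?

8 correct bits and 13 errors

Sequential conjugate updates are equivalent to a single update on the pooled data, so total successes = posterior α − prior α and total failures = posterior β − prior β.
Total across both batches: 25−15=10 correct bits, 37−19=18 errors.
Subtract the second batch: 10−2=8 correct bits and 18−5=13 errors.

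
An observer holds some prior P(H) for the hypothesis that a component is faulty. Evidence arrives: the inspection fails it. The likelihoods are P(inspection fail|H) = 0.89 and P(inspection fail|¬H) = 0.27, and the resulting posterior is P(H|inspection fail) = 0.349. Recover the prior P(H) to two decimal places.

P(H) = 0.14

In odds form, posterior odds = prior odds × likelihood ratio, so prior odds = posterior odds ÷ LR.
Posterior odds = 0.349/(1−0.349) = 0.5361. LR = 0.89/0.27 = 3.2963.
Prior odds = 0.5361/3.2963 = 0.1626, so P(H) = 0.1626/(1+0.1626) ≈ 0.14.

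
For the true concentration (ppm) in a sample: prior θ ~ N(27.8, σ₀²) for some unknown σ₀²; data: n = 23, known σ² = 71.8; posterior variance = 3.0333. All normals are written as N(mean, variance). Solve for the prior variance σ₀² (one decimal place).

Posterior precision equals prior precision plus data precision: 1/σ_n² = 1/σ₀² + n/σ².
So 1/σ₀² = 1/3.0333 − 23/71.8 = 0.329674 − 0.320334 = 0.009340.
Hence σ₀² = 1/0.009340 ≈ 107.1.

σ₀² = 107.1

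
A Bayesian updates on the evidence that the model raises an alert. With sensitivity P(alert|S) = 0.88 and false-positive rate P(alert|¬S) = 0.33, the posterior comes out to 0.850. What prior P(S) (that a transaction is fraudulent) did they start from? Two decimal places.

Bayes' rule in odds form gives O(S|E) = O(S)·[P(E|S)/P(E|¬S)], hence O(S) = O(S|E)/LR.
Posterior odds = 0.850/(1−0.850) = 5.6667. LR = 0.88/0.33 = 2.6667.
Prior odds = 5.6667/2.6667 = 2.1250, so P(S) = 2.1250/(1+2.1250) ≈ 0.68.

P(S) = 0.68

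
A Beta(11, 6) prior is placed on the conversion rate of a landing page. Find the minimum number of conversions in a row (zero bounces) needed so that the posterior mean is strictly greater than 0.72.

k = 5

After k conversions and 0 bounces the posterior is Beta(11+k, 6), with mean (11+k)/(11+6+k).
Set (11+k)/(17+k) > 0.72 and solve: k > (0.72·17 − 11)/(1 − 0.72) = 4.429.
The smallest integer exceeding 4.429 is 5, and checking k=5: (16)/(22) = 0.7273 > 0.72.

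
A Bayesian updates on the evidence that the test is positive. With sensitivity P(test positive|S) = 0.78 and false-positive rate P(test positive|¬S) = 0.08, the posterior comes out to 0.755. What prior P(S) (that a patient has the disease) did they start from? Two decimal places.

P(S) = 0.24

In odds form, posterior odds = prior odds × likelihood ratio, so prior odds = posterior odds ÷ LR.
Posterior odds = 0.755/(1−0.755) = 3.0816. LR = 0.78/0.08 = 9.7500.
Prior odds = 3.0816/9.7500 = 0.3161, so P(S) = 0.3161/(1+0.3161) ≈ 0.24.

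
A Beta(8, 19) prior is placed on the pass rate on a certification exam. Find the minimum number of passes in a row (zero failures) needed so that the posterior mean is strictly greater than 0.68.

After k passes and 0 failures the posterior is Beta(8+k, 19), with mean (8+k)/(8+19+k).
Set (8+k)/(27+k) > 0.68 and solve: k > (0.68·27 − 8)/(1 − 0.68) = 32.375.
The smallest integer exceeding 32.375 is 33, and checking k=33: (41)/(60) = 0.6833 > 0.68.

k = 33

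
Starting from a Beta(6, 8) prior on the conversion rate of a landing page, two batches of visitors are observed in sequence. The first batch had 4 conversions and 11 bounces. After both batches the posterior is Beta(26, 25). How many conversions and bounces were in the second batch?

16 conversions and 6 bounces

Sequential conjugate updates are equivalent to a single update on the pooled data, so total successes = posterior α − prior α and total failures = posterior β − prior β.
Total across both batches: 26−6=20 conversions, 25−8=17 bounces.
Subtract the first batch: 20−4=16 conversions and 17−11=6 bounces.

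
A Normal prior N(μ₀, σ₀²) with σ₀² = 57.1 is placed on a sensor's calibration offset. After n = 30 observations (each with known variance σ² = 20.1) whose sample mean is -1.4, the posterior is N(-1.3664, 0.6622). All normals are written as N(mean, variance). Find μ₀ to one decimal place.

μ₀ = 1.5

The posterior mean is a precision-weighted average: μ_n = (τ₀μ₀ + τ_data·x̄)/(τ₀+τ_data), with τ₀=1/σ₀² and τ_data=n/σ².
Here τ₀ = 1/57.1 = 0.017513 and τ_data = 30/20.1 = 1.492537, so τ_n = 1.510050.
Rearranging for μ₀: μ₀ = (μ_n·τ_n − τ_data·x̄)/τ₀ = (-1.3664·1.510050 − 1.492537·-1.4) / 0.017513 = 0.026219/0.017513 ≈ 1.5.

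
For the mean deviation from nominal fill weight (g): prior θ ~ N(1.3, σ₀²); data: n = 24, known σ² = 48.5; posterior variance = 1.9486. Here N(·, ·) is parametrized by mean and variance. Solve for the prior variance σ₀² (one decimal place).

Posterior precision equals prior precision plus data precision: 1/σ_n² = 1/σ₀² + n/σ².
So 1/σ₀² = 1/1.9486 − 24/48.5 = 0.513189 − 0.494845 = 0.018344.
Hence σ₀² = 1/0.018344 ≈ 54.5.

σ₀² = 54.5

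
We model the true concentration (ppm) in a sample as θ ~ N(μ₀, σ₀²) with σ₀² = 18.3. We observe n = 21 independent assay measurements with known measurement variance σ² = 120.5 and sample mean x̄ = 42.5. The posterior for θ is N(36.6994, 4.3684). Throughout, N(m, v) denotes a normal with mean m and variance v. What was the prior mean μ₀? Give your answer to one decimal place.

μ₀ = 18.2

With known observation variance, the Normal–Normal posterior has precision τ_n = τ₀ + n/σ² and mean μ_n = (τ₀μ₀ + (n/σ²)x̄)/τ_n.
Here τ₀ = 1/18.3 = 0.054645 and τ_data = 21/120.5 = 0.174274, so τ_n = 0.228919.
Rearranging for μ₀: μ₀ = (μ_n·τ_n − τ_data·x̄)/τ₀ = (36.6994·0.228919 − 0.174274·42.5) / 0.054645 = 0.994545/0.054645 ≈ 18.2.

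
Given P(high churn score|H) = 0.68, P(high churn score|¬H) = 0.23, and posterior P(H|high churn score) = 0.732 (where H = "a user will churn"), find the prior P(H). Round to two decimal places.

P(H) = 0.48

In odds form, posterior odds = prior odds × likelihood ratio, so prior odds = posterior odds ÷ LR.
Posterior odds = 0.732/(1−0.732) = 2.7313. LR = 0.68/0.23 = 2.9565.
Prior odds = 2.7313/2.9565 = 0.9238, so P(H) = 0.9238/(1+0.9238) ≈ 0.48.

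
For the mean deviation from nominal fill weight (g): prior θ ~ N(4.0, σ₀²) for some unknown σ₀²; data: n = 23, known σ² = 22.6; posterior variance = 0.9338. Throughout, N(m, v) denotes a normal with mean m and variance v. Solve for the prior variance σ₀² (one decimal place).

Posterior precision equals prior precision plus data precision: 1/σ_n² = 1/σ₀² + n/σ².
So 1/σ₀² = 1/0.9338 − 23/22.6 = 1.070893 − 1.017699 = 0.053194.
Hence σ₀² = 1/0.053194 ≈ 18.8.

σ₀² = 18.8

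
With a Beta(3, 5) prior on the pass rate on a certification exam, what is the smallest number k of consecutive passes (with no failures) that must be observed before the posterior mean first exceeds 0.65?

After k passes and 0 failures the posterior is Beta(3+k, 5), with mean (3+k)/(3+5+k).
Set (3+k)/(8+k) > 0.65 and solve: k > (0.65·8 − 3)/(1 − 0.65) = 6.286.
The smallest integer exceeding 6.286 is 7.

k = 7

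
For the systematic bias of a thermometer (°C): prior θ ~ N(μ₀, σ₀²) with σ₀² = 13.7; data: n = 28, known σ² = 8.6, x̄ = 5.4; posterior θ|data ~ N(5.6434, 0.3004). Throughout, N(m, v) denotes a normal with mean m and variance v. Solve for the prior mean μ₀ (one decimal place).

The posterior mean is a precision-weighted average: μ_n = (τ₀μ₀ + τ_data·x̄)/(τ₀+τ_data), with τ₀=1/σ₀² and τ_data=n/σ².
Here τ₀ = 1/13.7 = 0.072993 and τ_data = 28/8.6 = 3.255814, so τ_n = 3.328807.
Rearranging for μ₀: μ₀ = (μ_n·τ_n − τ_data·x̄)/τ₀ = (5.6434·3.328807 − 3.255814·5.4) / 0.072993 = 1.204394/0.072993 ≈ 16.5.

μ₀ = 16.5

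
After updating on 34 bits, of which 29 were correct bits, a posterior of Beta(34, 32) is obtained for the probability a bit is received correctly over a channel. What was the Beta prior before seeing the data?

Under Beta–binomial conjugacy the posterior parameters are (α+s, β+f).
So α = 34 − 29 = 5 and β = 32 − 5 = 27.

Beta(5, 27)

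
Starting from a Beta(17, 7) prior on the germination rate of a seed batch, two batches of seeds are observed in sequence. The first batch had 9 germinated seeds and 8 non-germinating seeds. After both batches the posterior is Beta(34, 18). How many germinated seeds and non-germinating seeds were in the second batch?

8 germinated seeds and 3 non-germinating seeds

Sequential conjugate updates are equivalent to a single update on the pooled data, so total successes = posterior α − prior α and total failures = posterior β − prior β.
Total across both batches: 34−17=17 germinated seeds, 18−7=11 non-germinating seeds.
Subtract the first batch: 17−9=8 germinated seeds and 11−8=3 non-germinating seeds.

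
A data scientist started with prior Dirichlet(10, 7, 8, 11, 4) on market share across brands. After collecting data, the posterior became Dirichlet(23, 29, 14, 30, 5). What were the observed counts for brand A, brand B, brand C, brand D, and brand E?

counts (13, 22, 6, 19, 1)

For a Dirichlet(α) prior with multinomial counts c, the posterior is Dirichlet(α + c) componentwise.
Counts are posterior − prior componentwise: 23−10=13, 29−7=22, 14−8=6, 30−11=19, 5−4=1.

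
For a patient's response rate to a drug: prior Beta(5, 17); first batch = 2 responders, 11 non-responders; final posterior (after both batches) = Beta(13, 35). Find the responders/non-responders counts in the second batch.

Because Beta–binomial updating is additive in the counts, the combined data contributed (α_post−α_prior, β_post−β_prior) successes and failures.
Total across both batches: 13−5=8 responders, 35−17=18 non-responders.
Subtract the first batch: 8−2=6 responders and 18−11=7 non-responders.

6 responders and 7 non-responders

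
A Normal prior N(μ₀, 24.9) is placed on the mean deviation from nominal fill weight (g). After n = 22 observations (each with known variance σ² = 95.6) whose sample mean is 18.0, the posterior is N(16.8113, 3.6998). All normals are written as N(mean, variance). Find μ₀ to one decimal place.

μ₀ = 10.0

The posterior mean is a precision-weighted average: μ_n = (τ₀μ₀ + τ_data·x̄)/(τ₀+τ_data), with τ₀=1/σ₀² and τ_data=n/σ².
Here τ₀ = 1/24.9 = 0.040161 and τ_data = 22/95.6 = 0.230126, so τ_n = 0.270287.
Rearranging for μ₀: μ₀ = (μ_n·τ_n − τ_data·x̄)/τ₀ = (16.8113·0.270287 − 0.230126·18.0) / 0.040161 = 0.401608/0.040161 ≈ 10.0.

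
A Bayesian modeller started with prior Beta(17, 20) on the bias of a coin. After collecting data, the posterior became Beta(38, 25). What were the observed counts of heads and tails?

A Beta(α, β) prior with s successes and f failures in binomial data gives a Beta(α+s, β+f) posterior.
So s = 38 − 17 = 21 and f = 25 − 20 = 5.

21 heads and 5 tails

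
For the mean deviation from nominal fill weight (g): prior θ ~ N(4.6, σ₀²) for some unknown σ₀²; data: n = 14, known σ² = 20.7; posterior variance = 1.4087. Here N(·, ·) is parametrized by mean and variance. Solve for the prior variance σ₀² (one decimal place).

σ₀² = 29.8

For the Normal–Normal model with known σ², precisions add: τ_n = τ₀ + n/σ².
So 1/σ₀² = 1/1.4087 − 14/20.7 = 0.709874 − 0.676329 = 0.033545.
Hence σ₀² = 1/0.033545 ≈ 29.8.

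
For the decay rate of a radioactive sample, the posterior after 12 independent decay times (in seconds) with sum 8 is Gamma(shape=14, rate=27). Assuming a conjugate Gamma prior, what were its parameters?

For an exponential likelihood with a Gamma(α, β) prior on the rate, n observations with total T give posterior Gamma(α+n, β+T).
So α = 14 − 12 = 2 and β = 27 − 8 = 19.

Gamma(shape=2, rate=19)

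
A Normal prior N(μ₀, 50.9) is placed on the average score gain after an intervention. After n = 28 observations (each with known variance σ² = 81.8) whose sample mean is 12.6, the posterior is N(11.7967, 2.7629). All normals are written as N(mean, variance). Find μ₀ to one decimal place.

With known observation variance, the Normal–Normal posterior has precision τ_n = τ₀ + n/σ² and mean μ_n = (τ₀μ₀ + (n/σ²)x̄)/τ_n.
Here τ₀ = 1/50.9 = 0.019646 and τ_data = 28/81.8 = 0.342298, so τ_n = 0.361944.
Rearranging for μ₀: μ₀ = (μ_n·τ_n − τ_data·x̄)/τ₀ = (11.7967·0.361944 − 0.342298·12.6) / 0.019646 = -0.043210/0.019646 ≈ -2.2.

μ₀ = -2.2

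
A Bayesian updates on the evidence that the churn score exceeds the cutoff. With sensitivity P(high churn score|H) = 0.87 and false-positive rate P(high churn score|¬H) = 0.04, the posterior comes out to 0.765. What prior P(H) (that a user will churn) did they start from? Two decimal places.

P(H) = 0.13

Bayes' rule in odds form gives O(H|E) = O(H)·[P(E|H)/P(E|¬H)], hence O(H) = O(H|E)/LR.
Posterior odds = 0.765/(1−0.765) = 3.2553. LR = 0.87/0.04 = 21.7500.
Prior odds = 3.2553/21.7500 = 0.1497, so P(H) = 0.1497/(1+0.1497) ≈ 0.13.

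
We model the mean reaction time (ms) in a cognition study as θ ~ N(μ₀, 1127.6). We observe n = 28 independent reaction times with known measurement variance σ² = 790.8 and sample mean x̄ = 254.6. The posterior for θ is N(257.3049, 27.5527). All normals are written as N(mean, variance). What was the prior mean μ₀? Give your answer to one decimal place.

μ₀ = 365.3

The posterior mean is a precision-weighted average: μ_n = (τ₀μ₀ + τ_data·x̄)/(τ₀+τ_data), with τ₀=1/σ₀² and τ_data=n/σ².
Here τ₀ = 1/1127.6 = 0.000887 and τ_data = 28/790.8 = 0.035407, so τ_n = 0.036294.
Rearranging for μ₀: μ₀ = (μ_n·τ_n − τ_data·x̄)/τ₀ = (257.3049·0.036294 − 0.035407·254.6) / 0.000887 = 0.324002/0.000887 ≈ 365.3.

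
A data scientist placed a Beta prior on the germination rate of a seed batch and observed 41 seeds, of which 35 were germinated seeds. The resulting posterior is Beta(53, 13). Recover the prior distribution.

Under Beta–binomial conjugacy the posterior parameters are (α+s, β+f).
Subtract the data counts: 53−35=18, 13−6=7.

Beta(18, 7)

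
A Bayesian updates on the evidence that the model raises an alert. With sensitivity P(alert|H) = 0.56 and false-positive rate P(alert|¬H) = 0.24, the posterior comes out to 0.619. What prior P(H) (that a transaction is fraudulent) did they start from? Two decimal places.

Bayes' rule in odds form gives O(H|E) = O(H)·[P(E|H)/P(E|¬H)], hence O(H) = O(H|E)/LR.
Posterior odds = 0.619/(1−0.619) = 1.6247. LR = 0.56/0.24 = 2.3333.
Prior odds = 1.6247/2.3333 = 0.6963, so P(H) = 0.6963/(1+0.6963) ≈ 0.41.

P(H) = 0.41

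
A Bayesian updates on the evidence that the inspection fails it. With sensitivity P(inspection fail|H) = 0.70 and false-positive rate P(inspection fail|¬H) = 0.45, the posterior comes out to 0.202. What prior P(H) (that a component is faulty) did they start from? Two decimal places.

In odds form, posterior odds = prior odds × likelihood ratio, so prior odds = posterior odds ÷ LR.
Posterior odds = 0.202/(1−0.202) = 0.2531. LR = 0.70/0.45 = 1.5556.
Prior odds = 0.2531/1.5556 = 0.1627, so P(H) = 0.1627/(1+0.1627) ≈ 0.14.

P(H) = 0.14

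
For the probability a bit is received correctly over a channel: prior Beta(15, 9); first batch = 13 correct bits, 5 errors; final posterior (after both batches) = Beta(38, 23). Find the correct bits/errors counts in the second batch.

10 correct bits and 9 errors

Because Beta–binomial updating is additive in the counts, the combined data contributed (α_post−α_prior, β_post−β_prior) successes and failures.
Total across both batches: 38−15=23 correct bits, 23−9=14 errors.
Subtract the first batch: 23−13=10 correct bits and 14−5=9 errors.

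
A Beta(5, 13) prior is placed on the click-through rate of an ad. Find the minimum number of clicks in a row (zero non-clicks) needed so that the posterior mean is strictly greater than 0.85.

k = 69

After k clicks and 0 non-clicks the posterior is Beta(5+k, 13), with mean (5+k)/(5+13+k).
Set (5+k)/(18+k) > 0.85 and solve: k > (0.85·18 − 5)/(1 − 0.85) = 68.667.
The smallest integer exceeding 68.667 is 69, and checking k=69: (74)/(87) = 0.8506 > 0.85.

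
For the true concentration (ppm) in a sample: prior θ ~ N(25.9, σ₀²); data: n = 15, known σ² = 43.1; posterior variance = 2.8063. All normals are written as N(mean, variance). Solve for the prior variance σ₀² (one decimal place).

σ₀² = 120.3

For the Normal–Normal model with known σ², precisions add: τ_n = τ₀ + n/σ².
So 1/σ₀² = 1/2.8063 − 15/43.1 = 0.356341 − 0.348028 = 0.008313.
Hence σ₀² = 1/0.008313 ≈ 120.3.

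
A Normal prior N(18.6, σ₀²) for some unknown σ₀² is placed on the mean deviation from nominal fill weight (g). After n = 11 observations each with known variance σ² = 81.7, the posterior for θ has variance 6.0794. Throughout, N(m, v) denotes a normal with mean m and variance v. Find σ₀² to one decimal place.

σ₀² = 33.5

Posterior precision equals prior precision plus data precision: 1/σ_n² = 1/σ₀² + n/σ².
So 1/σ₀² = 1/6.0794 − 11/81.7 = 0.164490 − 0.134639 = 0.029851.
Hence σ₀² = 1/0.029851 ≈ 33.5.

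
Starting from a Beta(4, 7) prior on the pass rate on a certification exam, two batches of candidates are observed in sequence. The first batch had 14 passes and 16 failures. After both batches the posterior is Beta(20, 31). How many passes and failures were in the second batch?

Because Beta–binomial updating is additive in the counts, the combined data contributed (α_post−α_prior, β_post−β_prior) successes and failures.
Total across both batches: 20−4=16 passes, 31−7=24 failures.
Subtract the first batch: 16−14=2 passes and 24−16=8 failures.

2 passes and 8 failures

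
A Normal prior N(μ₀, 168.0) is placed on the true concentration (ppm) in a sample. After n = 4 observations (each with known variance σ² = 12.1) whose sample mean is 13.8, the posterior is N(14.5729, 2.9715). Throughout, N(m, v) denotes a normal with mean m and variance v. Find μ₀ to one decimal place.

μ₀ = 57.5

With known observation variance, the Normal–Normal posterior has precision τ_n = τ₀ + n/σ² and mean μ_n = (τ₀μ₀ + (n/σ²)x̄)/τ_n.
Here τ₀ = 1/168.0 = 0.005952 and τ_data = 4/12.1 = 0.330579, so τ_n = 0.336531.
Rearranging for μ₀: μ₀ = (μ_n·τ_n − τ_data·x̄)/τ₀ = (14.5729·0.336531 − 0.330579·13.8) / 0.005952 = 0.342242/0.005952 ≈ 57.5.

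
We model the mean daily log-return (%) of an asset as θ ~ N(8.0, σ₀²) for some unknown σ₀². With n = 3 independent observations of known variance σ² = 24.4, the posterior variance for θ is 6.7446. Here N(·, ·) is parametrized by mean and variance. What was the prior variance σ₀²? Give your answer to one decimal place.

For the Normal–Normal model with known σ², precisions add: τ_n = τ₀ + n/σ².
So 1/σ₀² = 1/6.7446 − 3/24.4 = 0.148267 − 0.122951 = 0.025316.
Hence σ₀² = 1/0.025316 ≈ 39.5.

σ₀² = 39.5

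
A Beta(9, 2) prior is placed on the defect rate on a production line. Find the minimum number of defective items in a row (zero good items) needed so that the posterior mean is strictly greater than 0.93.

After k defective items and 0 good items the posterior is Beta(9+k, 2), with mean (9+k)/(9+2+k).
Set (9+k)/(11+k) > 0.93 and solve: k > (0.93·11 − 9)/(1 − 0.93) = 17.571.
The smallest integer exceeding 17.571 is 18, and checking k=18: (27)/(29) = 0.9310 > 0.93.

k = 18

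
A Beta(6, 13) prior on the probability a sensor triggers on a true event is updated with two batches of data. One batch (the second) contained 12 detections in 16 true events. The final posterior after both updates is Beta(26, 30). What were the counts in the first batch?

8 detections and 13 misses

Because Beta–binomial updating is additive in the counts, the combined data contributed (α_post−α_prior, β_post−β_prior) successes and failures.
Total across both batches: 26−6=20 detections, 30−13=17 misses.
Subtract the second batch: 20−12=8 detections and 17−4=13 misses.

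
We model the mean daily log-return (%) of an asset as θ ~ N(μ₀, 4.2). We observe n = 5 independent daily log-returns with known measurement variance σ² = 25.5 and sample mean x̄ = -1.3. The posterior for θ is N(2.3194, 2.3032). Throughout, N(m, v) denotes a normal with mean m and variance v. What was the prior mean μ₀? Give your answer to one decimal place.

μ₀ = 5.3

The posterior mean is a precision-weighted average: μ_n = (τ₀μ₀ + τ_data·x̄)/(τ₀+τ_data), with τ₀=1/σ₀² and τ_data=n/σ².
Here τ₀ = 1/4.2 = 0.238095 and τ_data = 5/25.5 = 0.196078, so τ_n = 0.434173.
Rearranging for μ₀: μ₀ = (μ_n·τ_n − τ_data·x̄)/τ₀ = (2.3194·0.434173 − 0.196078·-1.3) / 0.238095 = 1.261922/0.238095 ≈ 5.3.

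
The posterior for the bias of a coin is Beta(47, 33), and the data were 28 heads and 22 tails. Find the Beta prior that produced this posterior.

Beta is conjugate to the binomial likelihood: posterior = Beta(a+s, b+f).
Subtract the data counts: 47−28=19, 33−22=11.

Beta(19, 11)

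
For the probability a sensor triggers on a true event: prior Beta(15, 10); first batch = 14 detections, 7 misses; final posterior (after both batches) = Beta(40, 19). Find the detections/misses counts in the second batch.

11 detections and 2 misses

Sequential conjugate updates are equivalent to a single update on the pooled data, so total successes = posterior α − prior α and total failures = posterior β − prior β.
Total across both batches: 40−15=25 detections, 19−10=9 misses.
Subtract the first batch: 25−14=11 detections and 9−7=2 misses.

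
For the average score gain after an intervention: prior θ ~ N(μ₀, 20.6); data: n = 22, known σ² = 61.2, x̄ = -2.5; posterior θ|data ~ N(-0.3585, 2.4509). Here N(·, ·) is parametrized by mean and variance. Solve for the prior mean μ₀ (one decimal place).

With known observation variance, the Normal–Normal posterior has precision τ_n = τ₀ + n/σ² and mean μ_n = (τ₀μ₀ + (n/σ²)x̄)/τ_n.
Here τ₀ = 1/20.6 = 0.048544 and τ_data = 22/61.2 = 0.359477, so τ_n = 0.408021.
Rearranging for μ₀: μ₀ = (μ_n·τ_n − τ_data·x̄)/τ₀ = (-0.3585·0.408021 − 0.359477·-2.5) / 0.048544 = 0.752417/0.048544 ≈ 15.5.

μ₀ = 15.5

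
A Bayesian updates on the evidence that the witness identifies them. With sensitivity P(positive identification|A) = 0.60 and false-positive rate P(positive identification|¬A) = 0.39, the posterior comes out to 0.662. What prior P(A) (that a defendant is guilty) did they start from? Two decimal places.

In odds form, posterior odds = prior odds × likelihood ratio, so prior odds = posterior odds ÷ LR.
Posterior odds = 0.662/(1−0.662) = 1.9586. LR = 0.60/0.39 = 1.5385.
Prior odds = 1.9586/1.5385 = 1.2731, so P(A) = 1.2731/(1+1.2731) ≈ 0.56.

P(A) = 0.56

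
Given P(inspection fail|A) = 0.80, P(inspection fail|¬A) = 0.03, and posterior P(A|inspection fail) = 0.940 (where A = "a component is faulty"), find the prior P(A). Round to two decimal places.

P(A) = 0.37

In odds form, posterior odds = prior odds × likelihood ratio, so prior odds = posterior odds ÷ LR.
Posterior odds = 0.940/(1−0.940) = 15.6667. LR = 0.80/0.03 = 26.6667.
Prior odds = 15.6667/26.6667 = 0.5875, so P(A) = 0.5875/(1+0.5875) ≈ 0.37.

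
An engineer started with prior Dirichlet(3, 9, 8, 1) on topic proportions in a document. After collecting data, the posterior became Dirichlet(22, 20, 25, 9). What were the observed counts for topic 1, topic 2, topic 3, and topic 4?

For a Dirichlet(α) prior with multinomial counts c, the posterior is Dirichlet(α + c) componentwise.
Counts are posterior − prior componentwise: 22−3=19, 20−9=11, 25−8=17, 9−1=8.

counts (19, 11, 17, 8)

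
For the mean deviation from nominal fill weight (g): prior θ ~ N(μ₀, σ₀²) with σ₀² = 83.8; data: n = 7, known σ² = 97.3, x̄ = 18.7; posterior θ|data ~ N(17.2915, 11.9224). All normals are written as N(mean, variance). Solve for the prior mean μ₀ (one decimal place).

The posterior mean is a precision-weighted average: μ_n = (τ₀μ₀ + τ_data·x̄)/(τ₀+τ_data), with τ₀=1/σ₀² and τ_data=n/σ².
Here τ₀ = 1/83.8 = 0.011933 and τ_data = 7/97.3 = 0.071942, so τ_n = 0.083875.
Rearranging for μ₀: μ₀ = (μ_n·τ_n − τ_data·x̄)/τ₀ = (17.2915·0.083875 − 0.071942·18.7) / 0.011933 = 0.105009/0.011933 ≈ 8.8.

μ₀ = 8.8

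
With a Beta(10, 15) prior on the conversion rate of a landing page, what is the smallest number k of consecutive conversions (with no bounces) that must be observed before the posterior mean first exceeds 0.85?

After k conversions and 0 bounces the posterior is Beta(10+k, 15), with mean (10+k)/(10+15+k).
Set (10+k)/(25+k) > 0.85 and solve: k > (0.85·25 − 10)/(1 − 0.85) = 75.000.
The smallest integer exceeding 75.000 is 76, and checking k=76: (86)/(101) = 0.8515 > 0.85.

k = 76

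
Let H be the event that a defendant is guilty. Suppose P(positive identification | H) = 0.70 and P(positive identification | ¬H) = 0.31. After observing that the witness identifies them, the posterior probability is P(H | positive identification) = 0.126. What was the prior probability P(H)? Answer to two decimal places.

Bayes' rule in odds form gives O(H|E) = O(H)·[P(E|H)/P(E|¬H)], hence O(H) = O(H|E)/LR.
Posterior odds = 0.126/(1−0.126) = 0.1442. LR = 0.70/0.31 = 2.2581.
Prior odds = 0.1442/2.2581 = 0.0639, so P(H) = 0.0639/(1+0.0639) ≈ 0.06.

P(H) = 0.06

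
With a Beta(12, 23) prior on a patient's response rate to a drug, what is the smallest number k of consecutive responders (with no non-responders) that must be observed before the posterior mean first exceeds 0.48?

k = 10

After k responders and 0 non-responders the posterior is Beta(12+k, 23), with mean (12+k)/(12+23+k).
Set (12+k)/(35+k) > 0.48 and solve: k > (0.48·35 − 12)/(1 − 0.48) = 9.231.
The smallest integer exceeding 9.231 is 10, and checking k=10: (22)/(45) = 0.4889 > 0.48.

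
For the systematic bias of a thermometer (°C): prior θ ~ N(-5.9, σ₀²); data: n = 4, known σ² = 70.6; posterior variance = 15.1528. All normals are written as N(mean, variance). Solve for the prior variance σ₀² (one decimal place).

Posterior precision equals prior precision plus data precision: 1/σ_n² = 1/σ₀² + n/σ².
So 1/σ₀² = 1/15.1528 − 4/70.6 = 0.065994 − 0.056657 = 0.009337.
Hence σ₀² = 1/0.009337 ≈ 107.1.

σ₀² = 107.1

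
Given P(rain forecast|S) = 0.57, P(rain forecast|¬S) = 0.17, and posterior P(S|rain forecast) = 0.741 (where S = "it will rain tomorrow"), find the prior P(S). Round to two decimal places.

In odds form, posterior odds = prior odds × likelihood ratio, so prior odds = posterior odds ÷ LR.
Posterior odds = 0.741/(1−0.741) = 2.8610. LR = 0.57/0.17 = 3.3529.
Prior odds = 2.8610/3.3529 = 0.8533, so P(S) = 0.8533/(1+0.8533) ≈ 0.46.

P(S) = 0.46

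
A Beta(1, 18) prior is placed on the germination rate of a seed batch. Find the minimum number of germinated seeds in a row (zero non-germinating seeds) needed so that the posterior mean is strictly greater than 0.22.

After k germinated seeds and 0 non-germinating seeds the posterior is Beta(1+k, 18), with mean (1+k)/(1+18+k).
Set (1+k)/(19+k) > 0.22 and solve: k > (0.22·19 − 1)/(1 − 0.22) = 4.077.
The smallest integer exceeding 4.077 is 5, and checking k=5: (6)/(24) = 0.2500 > 0.22.

k = 5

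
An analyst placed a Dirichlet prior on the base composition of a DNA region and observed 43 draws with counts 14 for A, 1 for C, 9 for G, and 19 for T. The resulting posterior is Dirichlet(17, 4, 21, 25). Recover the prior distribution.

Dirichlet(3, 3, 12, 6)

For a Dirichlet(α) prior with multinomial counts c, the posterior is Dirichlet(α + c) componentwise.
Subtract each count from the matching posterior parameter: 17−14=3, 4−1=3, 21−9=12, 25−19=6.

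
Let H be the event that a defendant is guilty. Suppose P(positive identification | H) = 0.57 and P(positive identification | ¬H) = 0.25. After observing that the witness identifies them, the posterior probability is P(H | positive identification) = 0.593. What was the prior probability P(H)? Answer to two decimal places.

In odds form, posterior odds = prior odds × likelihood ratio, so prior odds = posterior odds ÷ LR.
Posterior odds = 0.593/(1−0.593) = 1.4570. LR = 0.57/0.25 = 2.2800.
Prior odds = 1.4570/2.2800 = 0.6390, so P(H) = 0.6390/(1+0.6390) ≈ 0.39.

P(H) = 0.39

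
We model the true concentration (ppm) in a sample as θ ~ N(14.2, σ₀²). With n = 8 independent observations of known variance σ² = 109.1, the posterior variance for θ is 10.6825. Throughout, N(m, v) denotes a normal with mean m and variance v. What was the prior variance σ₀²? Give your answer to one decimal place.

For the Normal–Normal model with known σ², precisions add: τ_n = τ₀ + n/σ².
So 1/σ₀² = 1/10.6825 − 8/109.1 = 0.093611 − 0.073327 = 0.020284.
Hence σ₀² = 1/0.020284 ≈ 49.3.

σ₀² = 49.3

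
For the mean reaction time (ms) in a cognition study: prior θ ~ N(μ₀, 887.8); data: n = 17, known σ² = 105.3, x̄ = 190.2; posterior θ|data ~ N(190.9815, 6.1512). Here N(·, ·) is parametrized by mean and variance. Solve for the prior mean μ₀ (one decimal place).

The posterior mean is a precision-weighted average: μ_n = (τ₀μ₀ + τ_data·x̄)/(τ₀+τ_data), with τ₀=1/σ₀² and τ_data=n/σ².
Here τ₀ = 1/887.8 = 0.001126 and τ_data = 17/105.3 = 0.161443, so τ_n = 0.162569.
Rearranging for μ₀: μ₀ = (μ_n·τ_n − τ_data·x̄)/τ₀ = (190.9815·0.162569 − 0.161443·190.2) / 0.001126 = 0.341213/0.001126 ≈ 303.0.

μ₀ = 303.0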